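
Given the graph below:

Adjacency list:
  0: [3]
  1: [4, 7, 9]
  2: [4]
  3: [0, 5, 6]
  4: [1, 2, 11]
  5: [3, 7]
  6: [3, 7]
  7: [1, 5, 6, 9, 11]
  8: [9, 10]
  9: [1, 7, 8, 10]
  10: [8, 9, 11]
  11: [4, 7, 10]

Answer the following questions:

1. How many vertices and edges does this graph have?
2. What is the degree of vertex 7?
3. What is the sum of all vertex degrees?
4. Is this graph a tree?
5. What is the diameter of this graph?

Count: 12 vertices, 16 edges.
Vertex 7 has neighbors [1, 5, 6, 9, 11], degree = 5.
Handshaking lemma: 2 * 16 = 32.
A tree on 12 vertices has 11 edges. This graph has 16 edges (5 extra). Not a tree.
Diameter (longest shortest path) = 6.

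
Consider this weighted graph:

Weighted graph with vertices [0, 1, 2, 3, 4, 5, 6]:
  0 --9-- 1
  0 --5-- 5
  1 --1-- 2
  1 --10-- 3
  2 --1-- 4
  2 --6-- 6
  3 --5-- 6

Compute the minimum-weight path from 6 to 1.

Using Dijkstra's algorithm from vertex 6:
Shortest path: 6 -> 2 -> 1
Total weight: 6 + 1 = 7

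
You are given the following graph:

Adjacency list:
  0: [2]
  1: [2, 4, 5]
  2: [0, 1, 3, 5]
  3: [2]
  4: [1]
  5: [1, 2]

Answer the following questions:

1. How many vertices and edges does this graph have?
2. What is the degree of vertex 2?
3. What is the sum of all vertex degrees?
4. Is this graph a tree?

Count: 6 vertices, 6 edges.
Vertex 2 has neighbors [0, 1, 3, 5], degree = 4.
Handshaking lemma: 2 * 6 = 12.
A tree on 6 vertices has 5 edges. This graph has 6 edges (1 extra). Not a tree.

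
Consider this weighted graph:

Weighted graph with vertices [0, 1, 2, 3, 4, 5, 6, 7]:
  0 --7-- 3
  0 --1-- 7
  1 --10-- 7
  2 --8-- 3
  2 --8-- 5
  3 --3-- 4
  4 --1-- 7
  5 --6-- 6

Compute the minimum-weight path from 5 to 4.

Using Dijkstra's algorithm from vertex 5:
Shortest path: 5 -> 2 -> 3 -> 4
Total weight: 8 + 8 + 3 = 19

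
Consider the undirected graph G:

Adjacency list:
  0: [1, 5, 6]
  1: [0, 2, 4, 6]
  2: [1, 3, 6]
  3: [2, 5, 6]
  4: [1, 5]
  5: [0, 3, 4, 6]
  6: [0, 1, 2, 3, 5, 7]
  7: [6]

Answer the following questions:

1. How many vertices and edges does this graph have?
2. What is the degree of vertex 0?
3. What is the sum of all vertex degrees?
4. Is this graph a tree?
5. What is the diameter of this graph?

Count: 8 vertices, 13 edges.
Vertex 0 has neighbors [1, 5, 6], degree = 3.
Handshaking lemma: 2 * 13 = 26.
A tree on 8 vertices has 7 edges. This graph has 13 edges (6 extra). Not a tree.
Diameter (longest shortest path) = 3.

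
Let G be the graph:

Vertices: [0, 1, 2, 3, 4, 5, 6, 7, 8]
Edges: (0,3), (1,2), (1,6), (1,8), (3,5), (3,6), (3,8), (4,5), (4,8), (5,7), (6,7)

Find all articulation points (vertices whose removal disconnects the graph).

An articulation point is a vertex whose removal disconnects the graph.
Articulation points: [1, 3]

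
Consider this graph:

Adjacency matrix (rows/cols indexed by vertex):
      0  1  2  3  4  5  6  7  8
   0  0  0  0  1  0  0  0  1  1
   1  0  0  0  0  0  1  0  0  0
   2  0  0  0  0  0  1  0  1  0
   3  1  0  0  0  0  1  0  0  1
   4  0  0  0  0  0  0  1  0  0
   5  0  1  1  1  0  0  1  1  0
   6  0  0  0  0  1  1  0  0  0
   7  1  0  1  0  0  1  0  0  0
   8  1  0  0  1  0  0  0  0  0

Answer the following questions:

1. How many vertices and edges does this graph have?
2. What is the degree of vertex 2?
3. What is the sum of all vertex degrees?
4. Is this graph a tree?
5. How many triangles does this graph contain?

Count: 9 vertices, 11 edges.
Vertex 2 has neighbors [5, 7], degree = 2.
Handshaking lemma: 2 * 11 = 22.
A tree on 9 vertices has 8 edges. This graph has 11 edges (3 extra). Not a tree.
Number of triangles = 2.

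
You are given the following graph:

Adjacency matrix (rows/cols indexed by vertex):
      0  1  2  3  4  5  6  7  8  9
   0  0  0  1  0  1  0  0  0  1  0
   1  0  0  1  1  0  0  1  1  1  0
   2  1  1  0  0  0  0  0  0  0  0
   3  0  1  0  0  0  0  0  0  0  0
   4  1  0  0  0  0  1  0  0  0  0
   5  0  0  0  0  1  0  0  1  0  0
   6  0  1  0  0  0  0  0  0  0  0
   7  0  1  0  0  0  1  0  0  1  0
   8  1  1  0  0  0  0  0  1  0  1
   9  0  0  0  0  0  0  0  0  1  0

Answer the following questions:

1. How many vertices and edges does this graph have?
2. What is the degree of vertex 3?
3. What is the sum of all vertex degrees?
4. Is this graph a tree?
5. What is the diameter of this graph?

Count: 10 vertices, 12 edges.
Vertex 3 has neighbors [1], degree = 1.
Handshaking lemma: 2 * 12 = 24.
A tree on 10 vertices has 9 edges. This graph has 12 edges (3 extra). Not a tree.
Diameter (longest shortest path) = 4.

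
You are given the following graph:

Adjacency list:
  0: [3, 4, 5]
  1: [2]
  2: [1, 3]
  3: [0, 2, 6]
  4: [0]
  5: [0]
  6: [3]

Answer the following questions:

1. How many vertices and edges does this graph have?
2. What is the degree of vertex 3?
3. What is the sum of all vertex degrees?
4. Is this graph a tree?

Count: 7 vertices, 6 edges.
Vertex 3 has neighbors [0, 2, 6], degree = 3.
Handshaking lemma: 2 * 6 = 12.
A graph is a tree iff it is connected and has exactly n-1 edges. This graph is connected (all 7 vertices in one component) and has 7-1 = 6 edges. It is a tree.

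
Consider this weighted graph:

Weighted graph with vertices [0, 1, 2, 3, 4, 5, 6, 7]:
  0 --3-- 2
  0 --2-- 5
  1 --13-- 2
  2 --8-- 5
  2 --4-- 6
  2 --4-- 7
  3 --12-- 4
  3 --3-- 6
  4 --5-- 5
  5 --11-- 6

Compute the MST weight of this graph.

Applying Kruskal's algorithm (sort edges by weight, add if no cycle):
  Add (0,5) w=2
  Add (0,2) w=3
  Add (3,6) w=3
  Add (2,7) w=4
  Add (2,6) w=4
  Add (4,5) w=5
  Skip (2,5) w=8 (creates cycle)
  Skip (5,6) w=11 (creates cycle)
  Skip (3,4) w=12 (creates cycle)
  Add (1,2) w=13
MST weight = 34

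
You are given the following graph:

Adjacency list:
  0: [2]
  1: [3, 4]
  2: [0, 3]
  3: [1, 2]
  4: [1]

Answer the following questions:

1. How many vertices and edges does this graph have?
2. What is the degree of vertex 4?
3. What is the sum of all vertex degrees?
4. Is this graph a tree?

Count: 5 vertices, 4 edges.
Vertex 4 has neighbors [1], degree = 1.
Handshaking lemma: 2 * 4 = 8.
A graph is a tree iff it is connected and has exactly n-1 edges. This graph is connected (all 5 vertices in one component) and has 5-1 = 4 edges. It is a tree.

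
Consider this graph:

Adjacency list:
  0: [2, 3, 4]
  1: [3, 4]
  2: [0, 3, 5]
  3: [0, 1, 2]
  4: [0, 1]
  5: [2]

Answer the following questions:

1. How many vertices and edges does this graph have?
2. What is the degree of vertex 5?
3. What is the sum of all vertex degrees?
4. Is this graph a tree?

Count: 6 vertices, 7 edges.
Vertex 5 has neighbors [2], degree = 1.
Handshaking lemma: 2 * 7 = 14.
A tree on 6 vertices has 5 edges. This graph has 7 edges (2 extra). Not a tree.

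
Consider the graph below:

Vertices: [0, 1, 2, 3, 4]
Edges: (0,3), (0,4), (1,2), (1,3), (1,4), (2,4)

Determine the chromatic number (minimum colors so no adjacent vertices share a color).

The graph has a maximum clique of size 3 (lower bound on chromatic number).
A valid 3-coloring: {0: 0, 1: 0, 2: 2, 3: 1, 4: 1}.
Chromatic number = 3.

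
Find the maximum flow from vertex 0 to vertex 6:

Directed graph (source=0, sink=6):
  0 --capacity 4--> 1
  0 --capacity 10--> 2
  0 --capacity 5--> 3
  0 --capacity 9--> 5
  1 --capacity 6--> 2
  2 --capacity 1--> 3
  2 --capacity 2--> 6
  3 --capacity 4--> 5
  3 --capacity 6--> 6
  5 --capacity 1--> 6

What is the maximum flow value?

Computing max flow:
  Flow on (0->2): 3/10
  Flow on (0->3): 5/5
  Flow on (0->5): 1/9
  Flow on (2->3): 1/1
  Flow on (2->6): 2/2
  Flow on (3->6): 6/6
  Flow on (5->6): 1/1
Maximum flow = 9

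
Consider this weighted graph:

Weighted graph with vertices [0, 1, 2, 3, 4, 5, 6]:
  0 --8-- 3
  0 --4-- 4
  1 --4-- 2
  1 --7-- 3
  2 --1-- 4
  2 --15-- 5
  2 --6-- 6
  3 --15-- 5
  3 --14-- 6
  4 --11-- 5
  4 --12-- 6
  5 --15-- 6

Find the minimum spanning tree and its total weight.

Applying Kruskal's algorithm (sort edges by weight, add if no cycle):
  Add (2,4) w=1
  Add (0,4) w=4
  Add (1,2) w=4
  Add (2,6) w=6
  Add (1,3) w=7
  Skip (0,3) w=8 (creates cycle)
  Add (4,5) w=11
  Skip (4,6) w=12 (creates cycle)
  Skip (3,6) w=14 (creates cycle)
  Skip (2,5) w=15 (creates cycle)
  Skip (3,5) w=15 (creates cycle)
  Skip (5,6) w=15 (creates cycle)
MST weight = 33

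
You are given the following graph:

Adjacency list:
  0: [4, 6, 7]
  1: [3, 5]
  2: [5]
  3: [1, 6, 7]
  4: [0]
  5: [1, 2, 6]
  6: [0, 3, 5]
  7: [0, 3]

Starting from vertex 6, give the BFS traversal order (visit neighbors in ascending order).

BFS from vertex 6 (neighbors processed in ascending order):
Visit order: 6, 0, 3, 5, 4, 7, 1, 2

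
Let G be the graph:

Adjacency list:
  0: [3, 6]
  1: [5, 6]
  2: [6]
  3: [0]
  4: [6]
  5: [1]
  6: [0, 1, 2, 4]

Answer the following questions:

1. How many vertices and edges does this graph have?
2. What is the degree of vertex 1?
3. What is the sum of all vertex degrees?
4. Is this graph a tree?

Count: 7 vertices, 6 edges.
Vertex 1 has neighbors [5, 6], degree = 2.
Handshaking lemma: 2 * 6 = 12.
A graph is a tree iff it is connected and has exactly n-1 edges. This graph is connected (all 7 vertices in one component) and has 7-1 = 6 edges. It is a tree.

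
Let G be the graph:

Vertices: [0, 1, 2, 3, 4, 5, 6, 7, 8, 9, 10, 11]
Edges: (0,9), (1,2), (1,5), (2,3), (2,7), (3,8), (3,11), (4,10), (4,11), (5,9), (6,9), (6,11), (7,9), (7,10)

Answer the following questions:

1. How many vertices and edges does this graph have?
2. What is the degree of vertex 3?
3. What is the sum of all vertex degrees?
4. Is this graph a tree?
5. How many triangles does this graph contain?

Count: 12 vertices, 14 edges.
Vertex 3 has neighbors [2, 8, 11], degree = 3.
Handshaking lemma: 2 * 14 = 28.
A tree on 12 vertices has 11 edges. This graph has 14 edges (3 extra). Not a tree.
Number of triangles = 0.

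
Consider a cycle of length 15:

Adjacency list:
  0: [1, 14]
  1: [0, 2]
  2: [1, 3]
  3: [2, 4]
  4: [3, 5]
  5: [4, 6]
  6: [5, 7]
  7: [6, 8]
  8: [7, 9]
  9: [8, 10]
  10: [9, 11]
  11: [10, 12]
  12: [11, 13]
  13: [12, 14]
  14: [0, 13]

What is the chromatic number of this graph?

This is an odd cycle (C_15). Odd cycles are not bipartite (any 2-coloring forces two adjacent vertices to match), and 3 colors suffice.
Chromatic number = 3.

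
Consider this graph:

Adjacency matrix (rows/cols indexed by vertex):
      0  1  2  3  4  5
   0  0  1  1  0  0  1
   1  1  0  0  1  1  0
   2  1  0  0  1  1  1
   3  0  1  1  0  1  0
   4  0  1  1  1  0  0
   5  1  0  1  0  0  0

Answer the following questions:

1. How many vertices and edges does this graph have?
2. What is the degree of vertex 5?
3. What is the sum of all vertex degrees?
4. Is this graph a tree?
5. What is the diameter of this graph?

Count: 6 vertices, 9 edges.
Vertex 5 has neighbors [0, 2], degree = 2.
Handshaking lemma: 2 * 9 = 18.
A tree on 6 vertices has 5 edges. This graph has 9 edges (4 extra). Not a tree.
Diameter (longest shortest path) = 2.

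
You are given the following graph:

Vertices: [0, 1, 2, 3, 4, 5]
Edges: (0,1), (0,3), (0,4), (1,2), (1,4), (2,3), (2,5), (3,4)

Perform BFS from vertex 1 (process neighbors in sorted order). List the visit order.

BFS from vertex 1 (neighbors processed in ascending order):
Visit order: 1, 0, 2, 4, 3, 5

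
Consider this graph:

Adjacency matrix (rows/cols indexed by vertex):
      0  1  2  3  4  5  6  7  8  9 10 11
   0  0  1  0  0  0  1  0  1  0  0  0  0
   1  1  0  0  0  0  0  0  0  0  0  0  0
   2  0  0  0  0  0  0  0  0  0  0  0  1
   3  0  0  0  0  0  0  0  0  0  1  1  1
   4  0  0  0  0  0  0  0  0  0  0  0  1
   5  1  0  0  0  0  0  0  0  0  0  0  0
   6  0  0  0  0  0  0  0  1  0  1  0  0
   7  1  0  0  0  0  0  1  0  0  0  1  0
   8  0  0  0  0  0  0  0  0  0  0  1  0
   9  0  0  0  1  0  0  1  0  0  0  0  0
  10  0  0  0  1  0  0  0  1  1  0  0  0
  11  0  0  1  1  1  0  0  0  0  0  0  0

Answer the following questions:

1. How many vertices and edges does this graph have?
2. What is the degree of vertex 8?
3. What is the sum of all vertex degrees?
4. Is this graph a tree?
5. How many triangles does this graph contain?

Count: 12 vertices, 12 edges.
Vertex 8 has neighbors [10], degree = 1.
Handshaking lemma: 2 * 12 = 24.
A tree on 12 vertices has 11 edges. This graph has 12 edges (1 extra). Not a tree.
Number of triangles = 0.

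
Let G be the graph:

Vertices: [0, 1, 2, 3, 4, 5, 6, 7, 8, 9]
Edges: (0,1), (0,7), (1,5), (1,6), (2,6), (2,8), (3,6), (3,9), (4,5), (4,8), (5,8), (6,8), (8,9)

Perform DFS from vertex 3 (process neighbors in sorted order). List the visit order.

DFS from vertex 3 (neighbors processed in ascending order):
Visit order: 3, 6, 1, 0, 7, 5, 4, 8, 2, 9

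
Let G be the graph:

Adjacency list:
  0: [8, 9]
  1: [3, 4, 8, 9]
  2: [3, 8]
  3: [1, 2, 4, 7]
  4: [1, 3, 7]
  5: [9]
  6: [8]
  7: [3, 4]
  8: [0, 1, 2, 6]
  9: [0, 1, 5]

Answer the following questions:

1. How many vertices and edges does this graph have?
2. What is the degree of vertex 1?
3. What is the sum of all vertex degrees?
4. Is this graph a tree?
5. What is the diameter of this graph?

Count: 10 vertices, 13 edges.
Vertex 1 has neighbors [3, 4, 8, 9], degree = 4.
Handshaking lemma: 2 * 13 = 26.
A tree on 10 vertices has 9 edges. This graph has 13 edges (4 extra). Not a tree.
Diameter (longest shortest path) = 4.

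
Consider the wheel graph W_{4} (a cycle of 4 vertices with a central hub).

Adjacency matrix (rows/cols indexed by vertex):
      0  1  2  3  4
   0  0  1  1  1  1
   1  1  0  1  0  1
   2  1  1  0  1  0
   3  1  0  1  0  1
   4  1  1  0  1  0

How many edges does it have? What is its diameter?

Wheel graph W_{4}: 4 cycle edges + 4 spoke edges = 8 edges.
The hub is distance 1 from all cycle vertices. Max distance between cycle vertices through hub is 2.
Diameter = 2.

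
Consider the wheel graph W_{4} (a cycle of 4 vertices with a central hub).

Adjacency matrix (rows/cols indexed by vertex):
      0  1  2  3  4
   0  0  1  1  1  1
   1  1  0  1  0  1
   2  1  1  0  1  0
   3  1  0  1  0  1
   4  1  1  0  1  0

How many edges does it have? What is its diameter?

Wheel graph W_{4}: 4 cycle edges + 4 spoke edges = 8 edges.
The hub is distance 1 from all cycle vertices. Max distance between cycle vertices through hub is 2.
Diameter = 2.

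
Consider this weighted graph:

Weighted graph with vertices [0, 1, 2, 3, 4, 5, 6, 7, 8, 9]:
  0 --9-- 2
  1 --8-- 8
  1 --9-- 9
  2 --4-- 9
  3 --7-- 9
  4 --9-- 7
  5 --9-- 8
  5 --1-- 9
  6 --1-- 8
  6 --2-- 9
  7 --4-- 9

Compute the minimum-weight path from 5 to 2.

Using Dijkstra's algorithm from vertex 5:
Shortest path: 5 -> 9 -> 2
Total weight: 1 + 4 = 5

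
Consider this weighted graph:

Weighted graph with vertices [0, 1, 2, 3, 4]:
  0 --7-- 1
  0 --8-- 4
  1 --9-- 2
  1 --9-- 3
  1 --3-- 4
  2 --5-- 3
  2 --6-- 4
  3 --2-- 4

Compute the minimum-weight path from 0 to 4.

Using Dijkstra's algorithm from vertex 0:
Shortest path: 0 -> 4
Total weight: 8 = 8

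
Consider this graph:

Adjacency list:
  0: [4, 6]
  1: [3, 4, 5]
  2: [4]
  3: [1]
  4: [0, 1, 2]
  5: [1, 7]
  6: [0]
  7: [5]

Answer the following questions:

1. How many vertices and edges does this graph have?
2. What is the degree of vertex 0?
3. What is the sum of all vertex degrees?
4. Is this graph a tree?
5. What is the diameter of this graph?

Count: 8 vertices, 7 edges.
Vertex 0 has neighbors [4, 6], degree = 2.
Handshaking lemma: 2 * 7 = 14.
A graph is a tree iff it is connected and has exactly n-1 edges. This graph is connected (all 8 vertices in one component) and has 8-1 = 7 edges. It is a tree.
Diameter (longest shortest path) = 5.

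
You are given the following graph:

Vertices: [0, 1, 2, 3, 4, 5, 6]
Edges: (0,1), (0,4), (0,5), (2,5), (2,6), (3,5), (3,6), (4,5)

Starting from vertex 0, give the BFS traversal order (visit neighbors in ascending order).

BFS from vertex 0 (neighbors processed in ascending order):
Visit order: 0, 1, 4, 5, 2, 3, 6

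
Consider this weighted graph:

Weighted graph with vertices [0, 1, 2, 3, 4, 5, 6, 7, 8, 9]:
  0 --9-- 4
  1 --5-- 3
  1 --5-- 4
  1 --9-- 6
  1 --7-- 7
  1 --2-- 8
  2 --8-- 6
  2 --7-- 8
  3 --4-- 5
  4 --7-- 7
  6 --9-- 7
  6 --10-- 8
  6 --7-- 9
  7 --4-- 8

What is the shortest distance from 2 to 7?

Using Dijkstra's algorithm from vertex 2:
Shortest path: 2 -> 8 -> 7
Total weight: 7 + 4 = 11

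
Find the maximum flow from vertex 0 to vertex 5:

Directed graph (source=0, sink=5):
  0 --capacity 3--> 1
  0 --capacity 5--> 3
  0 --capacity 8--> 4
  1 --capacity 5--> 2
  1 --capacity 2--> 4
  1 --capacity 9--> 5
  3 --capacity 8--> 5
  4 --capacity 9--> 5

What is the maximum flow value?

Computing max flow:
  Flow on (0->1): 3/3
  Flow on (0->3): 5/5
  Flow on (0->4): 8/8
  Flow on (1->5): 3/9
  Flow on (3->5): 5/8
  Flow on (4->5): 8/9
Maximum flow = 16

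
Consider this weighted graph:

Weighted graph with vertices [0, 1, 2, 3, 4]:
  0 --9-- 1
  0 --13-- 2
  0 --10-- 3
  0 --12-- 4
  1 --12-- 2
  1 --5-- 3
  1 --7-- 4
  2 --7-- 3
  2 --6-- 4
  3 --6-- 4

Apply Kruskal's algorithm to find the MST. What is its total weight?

Applying Kruskal's algorithm (sort edges by weight, add if no cycle):
  Add (1,3) w=5
  Add (2,4) w=6
  Add (3,4) w=6
  Skip (1,4) w=7 (creates cycle)
  Skip (2,3) w=7 (creates cycle)
  Add (0,1) w=9
  Skip (0,3) w=10 (creates cycle)
  Skip (0,4) w=12 (creates cycle)
  Skip (1,2) w=12 (creates cycle)
  Skip (0,2) w=13 (creates cycle)
MST weight = 26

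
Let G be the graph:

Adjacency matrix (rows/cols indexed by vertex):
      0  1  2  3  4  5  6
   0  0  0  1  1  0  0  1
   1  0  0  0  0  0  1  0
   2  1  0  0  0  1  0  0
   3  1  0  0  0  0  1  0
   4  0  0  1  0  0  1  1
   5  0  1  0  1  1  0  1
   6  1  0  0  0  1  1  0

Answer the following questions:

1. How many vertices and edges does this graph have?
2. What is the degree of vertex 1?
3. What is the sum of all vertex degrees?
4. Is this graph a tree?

Count: 7 vertices, 9 edges.
Vertex 1 has neighbors [5], degree = 1.
Handshaking lemma: 2 * 9 = 18.
A tree on 7 vertices has 6 edges. This graph has 9 edges (3 extra). Not a tree.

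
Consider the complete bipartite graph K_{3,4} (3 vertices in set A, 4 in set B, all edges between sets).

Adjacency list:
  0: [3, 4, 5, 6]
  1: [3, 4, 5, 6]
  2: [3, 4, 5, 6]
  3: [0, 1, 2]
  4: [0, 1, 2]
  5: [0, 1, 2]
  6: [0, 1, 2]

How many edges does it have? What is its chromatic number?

K_{3,4} has 3 * 4 = 12 edges.
Bipartite graphs have chromatic number 2 (color each partition differently).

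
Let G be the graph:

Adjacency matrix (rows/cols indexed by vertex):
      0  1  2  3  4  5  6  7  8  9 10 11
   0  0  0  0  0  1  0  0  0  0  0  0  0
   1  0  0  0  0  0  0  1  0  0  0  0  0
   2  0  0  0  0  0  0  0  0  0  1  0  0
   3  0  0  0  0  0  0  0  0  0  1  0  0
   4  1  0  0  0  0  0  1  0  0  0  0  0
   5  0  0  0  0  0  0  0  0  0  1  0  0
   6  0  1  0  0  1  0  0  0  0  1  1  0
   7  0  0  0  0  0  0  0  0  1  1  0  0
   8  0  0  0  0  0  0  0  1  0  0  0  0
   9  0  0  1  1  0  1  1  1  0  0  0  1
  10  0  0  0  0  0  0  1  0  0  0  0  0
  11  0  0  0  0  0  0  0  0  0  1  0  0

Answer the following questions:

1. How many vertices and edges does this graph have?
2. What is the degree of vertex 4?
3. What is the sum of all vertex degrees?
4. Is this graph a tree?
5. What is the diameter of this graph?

Count: 12 vertices, 11 edges.
Vertex 4 has neighbors [0, 6], degree = 2.
Handshaking lemma: 2 * 11 = 22.
A graph is a tree iff it is connected and has exactly n-1 edges. This graph is connected (all 12 vertices in one component) and has 12-1 = 11 edges. It is a tree.
Diameter (longest shortest path) = 5.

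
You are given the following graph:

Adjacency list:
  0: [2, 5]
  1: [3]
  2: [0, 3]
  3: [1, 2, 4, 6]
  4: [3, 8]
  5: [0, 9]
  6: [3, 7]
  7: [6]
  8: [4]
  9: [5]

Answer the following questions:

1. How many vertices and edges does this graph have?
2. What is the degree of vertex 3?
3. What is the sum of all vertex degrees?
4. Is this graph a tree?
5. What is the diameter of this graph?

Count: 10 vertices, 9 edges.
Vertex 3 has neighbors [1, 2, 4, 6], degree = 4.
Handshaking lemma: 2 * 9 = 18.
A graph is a tree iff it is connected and has exactly n-1 edges. This graph is connected (all 10 vertices in one component) and has 10-1 = 9 edges. It is a tree.
Diameter (longest shortest path) = 6.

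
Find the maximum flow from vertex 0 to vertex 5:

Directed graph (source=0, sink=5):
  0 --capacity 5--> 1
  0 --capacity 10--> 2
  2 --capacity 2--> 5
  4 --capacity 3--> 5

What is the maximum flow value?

Computing max flow:
  Flow on (0->2): 2/10
  Flow on (2->5): 2/2
Maximum flow = 2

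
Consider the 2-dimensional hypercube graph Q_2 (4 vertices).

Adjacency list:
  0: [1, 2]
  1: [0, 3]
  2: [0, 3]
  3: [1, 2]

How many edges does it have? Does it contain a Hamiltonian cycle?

Q_2 has 4 * 2 / 2 = 4 edges.
Q_2 (d >= 2) always has a Hamiltonian cycle: a 2-bit cyclic Gray code visits every vertex exactly once and returns to the start.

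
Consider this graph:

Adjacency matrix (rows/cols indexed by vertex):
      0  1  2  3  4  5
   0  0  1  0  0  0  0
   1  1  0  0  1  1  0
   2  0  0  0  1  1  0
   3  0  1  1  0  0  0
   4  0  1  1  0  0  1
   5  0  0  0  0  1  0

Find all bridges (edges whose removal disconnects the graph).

A bridge is an edge whose removal increases the number of connected components.
Bridges found: (0,1), (4,5)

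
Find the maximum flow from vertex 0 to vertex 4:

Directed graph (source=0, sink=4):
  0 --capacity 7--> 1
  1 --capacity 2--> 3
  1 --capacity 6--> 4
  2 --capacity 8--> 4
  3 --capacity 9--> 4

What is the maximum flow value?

Computing max flow:
  Flow on (0->1): 7/7
  Flow on (1->3): 1/2
  Flow on (1->4): 6/6
  Flow on (3->4): 1/9
Maximum flow = 7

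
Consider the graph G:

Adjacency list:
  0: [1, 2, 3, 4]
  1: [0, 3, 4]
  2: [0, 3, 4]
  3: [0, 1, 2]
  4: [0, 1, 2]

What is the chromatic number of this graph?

The graph has a maximum clique of size 3 (lower bound on chromatic number).
A valid 3-coloring: {0: 0, 1: 1, 2: 1, 3: 2, 4: 2}.
Chromatic number = 3.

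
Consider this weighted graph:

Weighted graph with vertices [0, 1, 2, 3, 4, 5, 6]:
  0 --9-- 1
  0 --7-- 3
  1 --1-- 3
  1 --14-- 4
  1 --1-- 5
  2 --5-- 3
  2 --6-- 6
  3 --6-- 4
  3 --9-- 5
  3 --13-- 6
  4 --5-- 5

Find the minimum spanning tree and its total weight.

Applying Kruskal's algorithm (sort edges by weight, add if no cycle):
  Add (1,5) w=1
  Add (1,3) w=1
  Add (2,3) w=5
  Add (4,5) w=5
  Add (2,6) w=6
  Skip (3,4) w=6 (creates cycle)
  Add (0,3) w=7
  Skip (0,1) w=9 (creates cycle)
  Skip (3,5) w=9 (creates cycle)
  Skip (3,6) w=13 (creates cycle)
  Skip (1,4) w=14 (creates cycle)
MST weight = 25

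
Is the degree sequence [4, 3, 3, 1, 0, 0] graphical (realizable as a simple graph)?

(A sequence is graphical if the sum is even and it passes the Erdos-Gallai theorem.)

Sum of degrees = 11. Sum is odd, so the sequence is NOT graphical.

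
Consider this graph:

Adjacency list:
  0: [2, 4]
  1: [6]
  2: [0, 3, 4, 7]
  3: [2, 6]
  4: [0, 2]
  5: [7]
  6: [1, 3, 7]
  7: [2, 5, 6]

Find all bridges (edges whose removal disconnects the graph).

A bridge is an edge whose removal increases the number of connected components.
Bridges found: (1,6), (5,7)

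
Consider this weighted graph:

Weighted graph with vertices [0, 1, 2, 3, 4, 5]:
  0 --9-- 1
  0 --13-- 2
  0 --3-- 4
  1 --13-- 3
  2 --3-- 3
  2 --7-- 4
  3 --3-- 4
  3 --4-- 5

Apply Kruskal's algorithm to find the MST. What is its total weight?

Applying Kruskal's algorithm (sort edges by weight, add if no cycle):
  Add (0,4) w=3
  Add (2,3) w=3
  Add (3,4) w=3
  Add (3,5) w=4
  Skip (2,4) w=7 (creates cycle)
  Add (0,1) w=9
  Skip (0,2) w=13 (creates cycle)
  Skip (1,3) w=13 (creates cycle)
MST weight = 22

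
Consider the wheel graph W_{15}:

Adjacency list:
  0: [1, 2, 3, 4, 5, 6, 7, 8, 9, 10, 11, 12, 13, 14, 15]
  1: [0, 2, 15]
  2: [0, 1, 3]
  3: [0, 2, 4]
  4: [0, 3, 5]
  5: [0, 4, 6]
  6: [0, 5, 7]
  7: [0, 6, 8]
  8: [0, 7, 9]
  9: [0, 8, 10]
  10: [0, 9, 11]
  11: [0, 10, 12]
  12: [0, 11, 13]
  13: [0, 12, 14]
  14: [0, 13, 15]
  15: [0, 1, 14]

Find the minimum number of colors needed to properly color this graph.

W_{15} = C_{15} plus a hub adjacent to every cycle vertex.
The outer cycle needs 3 colors (odd cycle); the hub is adjacent to all of them so needs a fresh color.
Chromatic number = 3 + 1 = 4.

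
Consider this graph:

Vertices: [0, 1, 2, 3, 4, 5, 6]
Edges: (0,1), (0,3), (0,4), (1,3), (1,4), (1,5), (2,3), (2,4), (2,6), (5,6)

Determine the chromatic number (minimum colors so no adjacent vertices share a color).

The graph has a maximum clique of size 3 (lower bound on chromatic number).
A valid 3-coloring: {0: 1, 1: 0, 2: 0, 3: 2, 4: 2, 5: 1, 6: 2}.
Chromatic number = 3.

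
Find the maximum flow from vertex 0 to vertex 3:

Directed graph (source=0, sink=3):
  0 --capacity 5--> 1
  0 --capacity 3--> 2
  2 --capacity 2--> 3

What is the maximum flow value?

Computing max flow:
  Flow on (0->2): 2/3
  Flow on (2->3): 2/2
Maximum flow = 2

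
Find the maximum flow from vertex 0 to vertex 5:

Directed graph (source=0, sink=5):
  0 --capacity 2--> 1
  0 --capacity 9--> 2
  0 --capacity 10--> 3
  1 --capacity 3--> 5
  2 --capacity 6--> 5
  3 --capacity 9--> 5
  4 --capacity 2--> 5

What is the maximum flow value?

Computing max flow:
  Flow on (0->1): 2/2
  Flow on (0->2): 6/9
  Flow on (0->3): 9/10
  Flow on (1->5): 2/3
  Flow on (2->5): 6/6
  Flow on (3->5): 9/9
Maximum flow = 17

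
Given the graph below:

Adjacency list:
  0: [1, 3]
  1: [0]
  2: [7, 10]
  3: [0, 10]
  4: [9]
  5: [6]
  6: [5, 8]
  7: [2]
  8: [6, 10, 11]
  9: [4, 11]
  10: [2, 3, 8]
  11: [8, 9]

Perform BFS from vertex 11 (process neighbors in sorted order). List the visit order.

BFS from vertex 11 (neighbors processed in ascending order):
Visit order: 11, 8, 9, 6, 10, 4, 5, 2, 3, 7, 0, 1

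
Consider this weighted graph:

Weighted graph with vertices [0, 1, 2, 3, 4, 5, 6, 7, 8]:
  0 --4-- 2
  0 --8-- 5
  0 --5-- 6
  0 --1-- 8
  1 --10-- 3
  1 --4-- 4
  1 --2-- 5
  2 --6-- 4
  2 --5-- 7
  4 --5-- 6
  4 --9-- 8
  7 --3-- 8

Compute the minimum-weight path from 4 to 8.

Using Dijkstra's algorithm from vertex 4:
Shortest path: 4 -> 8
Total weight: 9 = 9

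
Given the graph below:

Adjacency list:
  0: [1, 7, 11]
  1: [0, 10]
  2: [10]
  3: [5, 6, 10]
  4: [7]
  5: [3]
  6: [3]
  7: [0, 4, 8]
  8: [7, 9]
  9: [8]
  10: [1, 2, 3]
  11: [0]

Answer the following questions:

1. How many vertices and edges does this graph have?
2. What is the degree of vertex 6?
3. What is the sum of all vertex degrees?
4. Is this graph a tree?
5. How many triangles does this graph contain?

Count: 12 vertices, 11 edges.
Vertex 6 has neighbors [3], degree = 1.
Handshaking lemma: 2 * 11 = 22.
A graph is a tree iff it is connected and has exactly n-1 edges. This graph is connected (all 12 vertices in one component) and has 12-1 = 11 edges. It is a tree.
Number of triangles = 0.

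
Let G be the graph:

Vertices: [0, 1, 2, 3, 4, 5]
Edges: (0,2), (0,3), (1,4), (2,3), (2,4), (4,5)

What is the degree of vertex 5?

Vertex 5 has neighbors [4], so deg(5) = 1.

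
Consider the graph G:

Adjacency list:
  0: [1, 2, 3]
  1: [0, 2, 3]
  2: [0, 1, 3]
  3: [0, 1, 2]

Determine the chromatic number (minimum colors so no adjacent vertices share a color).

The graph has a maximum clique of size 4 (lower bound on chromatic number).
A valid 4-coloring: {0: 0, 1: 1, 2: 2, 3: 3}.
Chromatic number = 4.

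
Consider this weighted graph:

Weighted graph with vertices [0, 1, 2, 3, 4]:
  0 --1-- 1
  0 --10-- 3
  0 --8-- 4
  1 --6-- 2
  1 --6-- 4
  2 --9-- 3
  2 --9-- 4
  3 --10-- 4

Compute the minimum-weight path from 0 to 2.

Using Dijkstra's algorithm from vertex 0:
Shortest path: 0 -> 1 -> 2
Total weight: 1 + 6 = 7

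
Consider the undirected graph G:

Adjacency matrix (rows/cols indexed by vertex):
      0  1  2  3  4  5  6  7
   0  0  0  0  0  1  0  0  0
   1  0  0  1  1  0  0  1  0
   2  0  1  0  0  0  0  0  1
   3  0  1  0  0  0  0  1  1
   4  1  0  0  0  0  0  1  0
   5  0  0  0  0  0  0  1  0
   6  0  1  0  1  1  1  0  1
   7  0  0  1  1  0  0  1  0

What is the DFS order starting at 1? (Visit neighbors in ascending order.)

DFS from vertex 1 (neighbors processed in ascending order):
Visit order: 1, 2, 7, 3, 6, 4, 0, 5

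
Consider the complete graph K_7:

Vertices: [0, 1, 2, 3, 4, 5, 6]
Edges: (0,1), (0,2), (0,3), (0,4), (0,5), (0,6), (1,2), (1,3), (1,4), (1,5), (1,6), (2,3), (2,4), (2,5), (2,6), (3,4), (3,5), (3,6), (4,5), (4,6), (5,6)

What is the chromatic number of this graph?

In K_7, every vertex is adjacent to every other vertex.
Each vertex needs a unique color.
Chromatic number = 7.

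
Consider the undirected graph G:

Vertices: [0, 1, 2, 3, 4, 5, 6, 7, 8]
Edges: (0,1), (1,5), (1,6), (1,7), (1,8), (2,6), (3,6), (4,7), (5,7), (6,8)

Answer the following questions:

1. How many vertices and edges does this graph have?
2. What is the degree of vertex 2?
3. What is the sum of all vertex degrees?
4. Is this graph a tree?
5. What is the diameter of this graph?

Count: 9 vertices, 10 edges.
Vertex 2 has neighbors [6], degree = 1.
Handshaking lemma: 2 * 10 = 20.
A tree on 9 vertices has 8 edges. This graph has 10 edges (2 extra). Not a tree.
Diameter (longest shortest path) = 4.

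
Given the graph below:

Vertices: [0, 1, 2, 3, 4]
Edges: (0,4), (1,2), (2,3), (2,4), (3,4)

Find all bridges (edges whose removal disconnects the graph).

A bridge is an edge whose removal increases the number of connected components.
Bridges found: (0,4), (1,2)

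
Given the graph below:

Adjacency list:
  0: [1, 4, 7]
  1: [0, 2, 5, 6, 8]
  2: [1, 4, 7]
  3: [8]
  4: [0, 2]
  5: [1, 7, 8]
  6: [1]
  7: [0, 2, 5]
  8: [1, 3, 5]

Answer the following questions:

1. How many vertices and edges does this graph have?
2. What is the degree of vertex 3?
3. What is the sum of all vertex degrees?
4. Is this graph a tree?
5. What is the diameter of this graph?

Count: 9 vertices, 12 edges.
Vertex 3 has neighbors [8], degree = 1.
Handshaking lemma: 2 * 12 = 24.
A tree on 9 vertices has 8 edges. This graph has 12 edges (4 extra). Not a tree.
Diameter (longest shortest path) = 4.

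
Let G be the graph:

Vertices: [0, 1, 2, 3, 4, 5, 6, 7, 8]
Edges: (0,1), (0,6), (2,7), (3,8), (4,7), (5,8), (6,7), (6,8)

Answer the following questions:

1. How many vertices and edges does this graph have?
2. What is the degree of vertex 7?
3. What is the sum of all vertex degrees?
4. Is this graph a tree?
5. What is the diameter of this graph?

Count: 9 vertices, 8 edges.
Vertex 7 has neighbors [2, 4, 6], degree = 3.
Handshaking lemma: 2 * 8 = 16.
A graph is a tree iff it is connected and has exactly n-1 edges. This graph is connected (all 9 vertices in one component) and has 9-1 = 8 edges. It is a tree.
Diameter (longest shortest path) = 4.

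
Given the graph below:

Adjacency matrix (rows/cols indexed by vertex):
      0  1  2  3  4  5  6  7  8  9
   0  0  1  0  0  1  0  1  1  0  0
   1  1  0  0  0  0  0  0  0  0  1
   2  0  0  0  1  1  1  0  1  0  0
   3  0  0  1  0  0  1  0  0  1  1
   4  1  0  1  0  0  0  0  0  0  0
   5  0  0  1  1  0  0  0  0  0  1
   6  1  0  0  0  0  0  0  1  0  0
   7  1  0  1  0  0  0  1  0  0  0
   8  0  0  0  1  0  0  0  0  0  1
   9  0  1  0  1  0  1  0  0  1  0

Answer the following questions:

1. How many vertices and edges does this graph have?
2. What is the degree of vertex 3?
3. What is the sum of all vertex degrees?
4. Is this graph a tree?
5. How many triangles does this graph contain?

Count: 10 vertices, 15 edges.
Vertex 3 has neighbors [2, 5, 8, 9], degree = 4.
Handshaking lemma: 2 * 15 = 30.
A tree on 10 vertices has 9 edges. This graph has 15 edges (6 extra). Not a tree.
Number of triangles = 4.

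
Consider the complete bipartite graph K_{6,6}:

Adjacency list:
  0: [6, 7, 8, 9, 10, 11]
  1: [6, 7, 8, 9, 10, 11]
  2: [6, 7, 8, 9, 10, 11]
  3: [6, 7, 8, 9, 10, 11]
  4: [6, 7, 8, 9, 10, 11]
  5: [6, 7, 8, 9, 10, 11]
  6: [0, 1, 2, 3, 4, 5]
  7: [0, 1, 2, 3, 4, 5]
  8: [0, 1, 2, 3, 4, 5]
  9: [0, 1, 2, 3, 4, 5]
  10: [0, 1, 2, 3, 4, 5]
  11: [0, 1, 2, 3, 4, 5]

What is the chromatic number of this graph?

K_{6,6} is bipartite: vertices split into two independent sets of size 6 and 6.
Color one set 0, the other 1. No adjacent vertices share a color.
Chromatic number = 2.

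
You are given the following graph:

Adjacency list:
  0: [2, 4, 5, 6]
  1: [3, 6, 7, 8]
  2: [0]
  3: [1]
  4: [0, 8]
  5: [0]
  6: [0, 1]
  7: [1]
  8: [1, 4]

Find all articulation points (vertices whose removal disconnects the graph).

An articulation point is a vertex whose removal disconnects the graph.
Articulation points: [0, 1]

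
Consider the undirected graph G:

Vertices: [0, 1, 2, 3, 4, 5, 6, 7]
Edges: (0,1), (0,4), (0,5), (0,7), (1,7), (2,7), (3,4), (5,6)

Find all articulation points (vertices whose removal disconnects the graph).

An articulation point is a vertex whose removal disconnects the graph.
Articulation points: [0, 4, 5, 7]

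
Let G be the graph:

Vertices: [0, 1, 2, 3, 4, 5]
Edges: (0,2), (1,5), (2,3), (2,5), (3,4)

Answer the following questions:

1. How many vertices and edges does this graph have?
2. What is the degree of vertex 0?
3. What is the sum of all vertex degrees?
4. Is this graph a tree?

Count: 6 vertices, 5 edges.
Vertex 0 has neighbors [2], degree = 1.
Handshaking lemma: 2 * 5 = 10.
A graph is a tree iff it is connected and has exactly n-1 edges. This graph is connected (all 6 vertices in one component) and has 6-1 = 5 edges. It is a tree.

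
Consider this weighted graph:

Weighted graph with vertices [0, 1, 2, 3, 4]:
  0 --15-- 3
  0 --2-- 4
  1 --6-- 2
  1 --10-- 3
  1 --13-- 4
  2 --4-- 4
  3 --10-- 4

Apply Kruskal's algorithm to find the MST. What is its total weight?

Applying Kruskal's algorithm (sort edges by weight, add if no cycle):
  Add (0,4) w=2
  Add (2,4) w=4
  Add (1,2) w=6
  Add (1,3) w=10
  Skip (3,4) w=10 (creates cycle)
  Skip (1,4) w=13 (creates cycle)
  Skip (0,3) w=15 (creates cycle)
MST weight = 22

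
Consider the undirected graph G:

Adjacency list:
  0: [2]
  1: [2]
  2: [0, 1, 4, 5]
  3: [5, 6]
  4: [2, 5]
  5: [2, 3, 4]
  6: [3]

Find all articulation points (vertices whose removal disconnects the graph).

An articulation point is a vertex whose removal disconnects the graph.
Articulation points: [2, 3, 5]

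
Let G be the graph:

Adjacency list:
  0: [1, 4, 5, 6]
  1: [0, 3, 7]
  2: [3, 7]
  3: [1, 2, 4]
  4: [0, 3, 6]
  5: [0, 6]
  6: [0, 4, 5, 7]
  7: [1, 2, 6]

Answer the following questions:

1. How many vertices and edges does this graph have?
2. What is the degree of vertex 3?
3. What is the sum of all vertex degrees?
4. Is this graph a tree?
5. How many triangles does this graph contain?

Count: 8 vertices, 12 edges.
Vertex 3 has neighbors [1, 2, 4], degree = 3.
Handshaking lemma: 2 * 12 = 24.
A tree on 8 vertices has 7 edges. This graph has 12 edges (5 extra). Not a tree.
Number of triangles = 2.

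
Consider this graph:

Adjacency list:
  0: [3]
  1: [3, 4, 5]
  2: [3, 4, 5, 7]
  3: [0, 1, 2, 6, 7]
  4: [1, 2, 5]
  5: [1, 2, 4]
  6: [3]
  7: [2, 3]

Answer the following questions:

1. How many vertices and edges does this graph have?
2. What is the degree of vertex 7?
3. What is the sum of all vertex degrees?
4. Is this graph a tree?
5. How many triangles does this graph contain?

Count: 8 vertices, 11 edges.
Vertex 7 has neighbors [2, 3], degree = 2.
Handshaking lemma: 2 * 11 = 22.
A tree on 8 vertices has 7 edges. This graph has 11 edges (4 extra). Not a tree.
Number of triangles = 3.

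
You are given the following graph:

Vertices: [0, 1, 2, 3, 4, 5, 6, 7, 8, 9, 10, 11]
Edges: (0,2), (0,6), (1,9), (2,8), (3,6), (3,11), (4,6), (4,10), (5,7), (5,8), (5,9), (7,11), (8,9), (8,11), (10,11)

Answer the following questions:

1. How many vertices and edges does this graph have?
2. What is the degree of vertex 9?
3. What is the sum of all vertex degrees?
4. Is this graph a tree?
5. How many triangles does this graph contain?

Count: 12 vertices, 15 edges.
Vertex 9 has neighbors [1, 5, 8], degree = 3.
Handshaking lemma: 2 * 15 = 30.
A tree on 12 vertices has 11 edges. This graph has 15 edges (4 extra). Not a tree.
Number of triangles = 1.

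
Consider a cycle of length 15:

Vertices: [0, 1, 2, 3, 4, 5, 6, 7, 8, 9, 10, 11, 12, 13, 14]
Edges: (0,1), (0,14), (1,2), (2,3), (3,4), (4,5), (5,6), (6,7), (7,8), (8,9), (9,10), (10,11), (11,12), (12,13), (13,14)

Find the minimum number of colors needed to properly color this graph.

This is an odd cycle (C_15). Odd cycles are not bipartite (any 2-coloring forces two adjacent vertices to match), and 3 colors suffice.
Chromatic number = 3.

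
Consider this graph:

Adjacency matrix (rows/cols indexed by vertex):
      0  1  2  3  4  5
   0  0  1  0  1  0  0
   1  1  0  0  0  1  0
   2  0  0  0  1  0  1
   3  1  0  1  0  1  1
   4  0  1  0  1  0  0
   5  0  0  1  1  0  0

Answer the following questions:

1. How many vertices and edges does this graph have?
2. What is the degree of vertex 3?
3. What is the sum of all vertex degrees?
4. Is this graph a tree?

Count: 6 vertices, 7 edges.
Vertex 3 has neighbors [0, 2, 4, 5], degree = 4.
Handshaking lemma: 2 * 7 = 14.
A tree on 6 vertices has 5 edges. This graph has 7 edges (2 extra). Not a tree.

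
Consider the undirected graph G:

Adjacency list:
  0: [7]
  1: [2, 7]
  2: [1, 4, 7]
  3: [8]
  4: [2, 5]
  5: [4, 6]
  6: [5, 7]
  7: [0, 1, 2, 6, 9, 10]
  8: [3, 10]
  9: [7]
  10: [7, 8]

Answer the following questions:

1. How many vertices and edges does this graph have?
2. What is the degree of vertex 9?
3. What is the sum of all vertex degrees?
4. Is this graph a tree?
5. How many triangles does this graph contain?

Count: 11 vertices, 12 edges.
Vertex 9 has neighbors [7], degree = 1.
Handshaking lemma: 2 * 12 = 24.
A tree on 11 vertices has 10 edges. This graph has 12 edges (2 extra). Not a tree.
Number of triangles = 1.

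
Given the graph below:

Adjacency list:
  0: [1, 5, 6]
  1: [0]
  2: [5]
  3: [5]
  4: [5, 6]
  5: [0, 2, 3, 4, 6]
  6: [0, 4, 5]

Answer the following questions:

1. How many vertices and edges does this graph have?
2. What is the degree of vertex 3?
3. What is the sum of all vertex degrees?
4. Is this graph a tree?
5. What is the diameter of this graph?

Count: 7 vertices, 8 edges.
Vertex 3 has neighbors [5], degree = 1.
Handshaking lemma: 2 * 8 = 16.
A tree on 7 vertices has 6 edges. This graph has 8 edges (2 extra). Not a tree.
Diameter (longest shortest path) = 3.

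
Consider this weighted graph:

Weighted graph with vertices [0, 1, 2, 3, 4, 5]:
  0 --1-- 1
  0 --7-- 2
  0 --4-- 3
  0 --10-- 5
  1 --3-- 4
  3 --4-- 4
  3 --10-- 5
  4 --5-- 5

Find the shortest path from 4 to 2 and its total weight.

Using Dijkstra's algorithm from vertex 4:
Shortest path: 4 -> 1 -> 0 -> 2
Total weight: 3 + 1 + 7 = 11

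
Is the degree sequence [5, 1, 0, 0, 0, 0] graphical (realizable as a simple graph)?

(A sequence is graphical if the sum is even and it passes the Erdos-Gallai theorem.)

Sum of degrees = 6. Sum is even but fails Erdos-Gallai. The sequence is NOT graphical.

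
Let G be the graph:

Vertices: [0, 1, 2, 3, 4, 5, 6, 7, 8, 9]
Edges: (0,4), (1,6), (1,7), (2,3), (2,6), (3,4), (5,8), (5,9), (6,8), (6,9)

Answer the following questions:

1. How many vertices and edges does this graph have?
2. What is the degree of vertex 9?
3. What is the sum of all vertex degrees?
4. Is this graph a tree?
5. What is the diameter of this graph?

Count: 10 vertices, 10 edges.
Vertex 9 has neighbors [5, 6], degree = 2.
Handshaking lemma: 2 * 10 = 20.
A tree on 10 vertices has 9 edges. This graph has 10 edges (1 extra). Not a tree.
Diameter (longest shortest path) = 6.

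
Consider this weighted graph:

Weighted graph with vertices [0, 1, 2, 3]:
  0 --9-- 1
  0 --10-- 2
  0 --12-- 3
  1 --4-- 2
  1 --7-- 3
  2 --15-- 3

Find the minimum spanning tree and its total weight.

Applying Kruskal's algorithm (sort edges by weight, add if no cycle):
  Add (1,2) w=4
  Add (1,3) w=7
  Add (0,1) w=9
  Skip (0,2) w=10 (creates cycle)
  Skip (0,3) w=12 (creates cycle)
  Skip (2,3) w=15 (creates cycle)
MST weight = 20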